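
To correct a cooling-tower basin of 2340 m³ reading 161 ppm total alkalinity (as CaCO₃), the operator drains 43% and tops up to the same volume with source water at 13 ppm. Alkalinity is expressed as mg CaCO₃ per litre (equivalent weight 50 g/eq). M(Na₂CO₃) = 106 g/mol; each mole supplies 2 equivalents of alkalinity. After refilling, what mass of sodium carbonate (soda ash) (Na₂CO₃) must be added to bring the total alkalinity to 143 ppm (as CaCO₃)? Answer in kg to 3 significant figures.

113 kg

Volume: 2340 m³ = 2,340,000 L.
After draining 43% and refilling: 161 × 0.57 + 13 × 0.43 = 97.36 ppm.
Deficit to target: 143 − 97.36 = 45.64 mg/L.
As CaCO₃: 45.64 mg/L × 2,340,000 L = 106,800 g; ÷ 50 g/eq ÷ 2 = 1068 mol Na₂CO₃.
Mass: 1068 × 106 = 113,200 g.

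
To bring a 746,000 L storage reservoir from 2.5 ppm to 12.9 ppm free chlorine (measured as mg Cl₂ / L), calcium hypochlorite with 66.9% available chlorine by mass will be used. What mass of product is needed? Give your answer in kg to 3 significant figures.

11.6 kg

Chlorine deficit: 12.9 − 2.5 = 10.4 ppm = 10.4 mg/L as Cl₂.
Cl₂ equivalent needed: 10.4 mg/L × 746,000 L = 7,758,000 mg = 7758 g.
Product at 66.9% available chlorine: 7758 / 0.669 = 11,600 g.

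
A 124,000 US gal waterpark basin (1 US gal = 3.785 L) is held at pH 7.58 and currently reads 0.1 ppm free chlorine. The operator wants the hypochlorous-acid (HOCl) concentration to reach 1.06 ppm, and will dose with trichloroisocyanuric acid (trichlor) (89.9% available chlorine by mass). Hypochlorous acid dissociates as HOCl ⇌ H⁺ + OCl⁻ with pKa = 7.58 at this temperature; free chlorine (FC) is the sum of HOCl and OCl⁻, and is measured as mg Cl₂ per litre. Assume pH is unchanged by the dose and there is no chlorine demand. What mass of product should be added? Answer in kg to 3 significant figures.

1.05 kg

Volume: 124,000 US gal × 3.785 L/gal = 469,340 L.
[OCl⁻]/[HOCl] = 10^(pH − pKa) = 10^(7.58 − 7.58) = 1; fraction as HOCl = 1/(1 + 1) = 0.5.
Free chlorine required for 1.06 ppm HOCl: 1.06 / 0.5 = 2.12 ppm.
FC to add: 2.12 − 0.1 = 2.02 mg/L as Cl₂.
Cl₂ equivalent: 2.02 mg/L × 469,340 L = 948.1 g.
Product at 89.9% available Cl: 948.1 / 0.899 = 1055 g.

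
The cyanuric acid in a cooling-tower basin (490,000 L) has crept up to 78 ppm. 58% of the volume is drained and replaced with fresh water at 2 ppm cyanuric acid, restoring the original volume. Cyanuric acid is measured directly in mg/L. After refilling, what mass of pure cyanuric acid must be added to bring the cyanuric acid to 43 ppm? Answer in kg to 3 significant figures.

4.45 kg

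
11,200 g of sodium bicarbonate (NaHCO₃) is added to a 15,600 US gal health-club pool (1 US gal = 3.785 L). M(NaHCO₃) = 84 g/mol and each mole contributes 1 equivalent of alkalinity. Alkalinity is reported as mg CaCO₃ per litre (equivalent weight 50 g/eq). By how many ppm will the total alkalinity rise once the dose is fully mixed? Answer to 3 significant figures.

Volume: 15,600 US gal × 3.785 L/gal = 59,046 L.
Moles of NaHCO₃: 11,200 g ÷ 84 g/mol = 133.3 mol → 133.3 eq of alkalinity.
As CaCO₃: 133.3 eq × 50 g/eq = 6667 g.
Rise: 6667 g / 59,046 L × 1000 = 112.9 mg/L.

113 ppm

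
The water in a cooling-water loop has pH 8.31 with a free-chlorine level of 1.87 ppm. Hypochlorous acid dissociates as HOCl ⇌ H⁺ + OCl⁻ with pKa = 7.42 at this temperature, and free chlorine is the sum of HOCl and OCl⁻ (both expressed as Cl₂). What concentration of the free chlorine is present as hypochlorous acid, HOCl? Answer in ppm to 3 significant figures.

0.213 ppm

[OCl⁻]/[HOCl] = 10^(pH − pKa) = 10^(8.31 − 7.42) = 10^0.89 = 7.762.
Fraction as HOCl = 1 / (1 + 7.762) = 0.1141.
HOCl = 0.1141 × 1.87 ppm = 0.2134 ppm.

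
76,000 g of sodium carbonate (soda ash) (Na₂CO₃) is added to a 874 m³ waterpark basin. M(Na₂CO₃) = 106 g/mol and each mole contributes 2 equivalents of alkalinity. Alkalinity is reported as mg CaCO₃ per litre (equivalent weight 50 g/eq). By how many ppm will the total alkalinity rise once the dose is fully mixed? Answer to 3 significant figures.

Volume: 874 m³ = 874,000 L.
Moles of Na₂CO₃: 76,000 g ÷ 106 g/mol = 717 mol → 1434 eq of alkalinity.
As CaCO₃: 1434 eq × 50 g/eq = 71,700 g.
Rise: 71,700 g / 874,000 L × 1000 = 82.03 mg/L.

82.0 ppm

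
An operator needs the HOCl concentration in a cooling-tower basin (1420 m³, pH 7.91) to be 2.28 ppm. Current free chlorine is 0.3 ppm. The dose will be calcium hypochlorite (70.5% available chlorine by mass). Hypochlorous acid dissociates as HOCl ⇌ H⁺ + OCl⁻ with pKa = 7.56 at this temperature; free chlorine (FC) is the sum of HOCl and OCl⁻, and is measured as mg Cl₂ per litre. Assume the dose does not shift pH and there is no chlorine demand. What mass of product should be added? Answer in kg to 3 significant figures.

Volume: 1420 m³ = 1,420,000 L.
[OCl⁻]/[HOCl] = 10^(pH − pKa) = 10^(7.91 − 7.56) = 2.239; fraction as HOCl = 1/(1 + 2.239) = 0.3088.
Free chlorine required for 2.28 ppm HOCl: 2.28 / 0.3088 = 7.384 ppm.
FC to add: 7.384 − 0.3 = 7.084 mg/L as Cl₂.
Cl₂ equivalent: 7.084 mg/L × 1,420,000 L = 10,060 g.
Product at 70.5% available Cl: 10,060 / 0.705 = 14,270 g.

14.3 kg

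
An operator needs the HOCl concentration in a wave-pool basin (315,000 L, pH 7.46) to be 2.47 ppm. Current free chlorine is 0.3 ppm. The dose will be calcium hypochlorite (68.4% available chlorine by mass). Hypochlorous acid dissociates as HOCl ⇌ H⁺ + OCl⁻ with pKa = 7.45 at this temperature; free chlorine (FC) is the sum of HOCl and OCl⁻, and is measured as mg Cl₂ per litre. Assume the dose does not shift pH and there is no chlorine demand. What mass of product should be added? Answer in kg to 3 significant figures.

[OCl⁻]/[HOCl] = 10^(pH − pKa) = 10^(7.46 − 7.45) = 1.023; fraction as HOCl = 1/(1 + 1.023) = 0.4942.
Free chlorine required for 2.47 ppm HOCl: 2.47 / 0.4942 = 4.998 ppm.
FC to add: 4.998 − 0.3 = 4.698 mg/L as Cl₂.
Cl₂ equivalent: 4.698 mg/L × 315,000 L = 1480 g.
Product at 68.4% available Cl: 1480 / 0.684 = 2163 g.

2.16 kg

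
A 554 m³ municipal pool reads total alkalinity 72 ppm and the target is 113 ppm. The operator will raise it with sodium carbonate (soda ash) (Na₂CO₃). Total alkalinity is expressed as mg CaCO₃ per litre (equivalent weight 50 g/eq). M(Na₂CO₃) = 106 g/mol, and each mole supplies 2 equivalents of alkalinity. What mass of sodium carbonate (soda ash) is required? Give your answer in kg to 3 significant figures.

Volume: 554 m³ = 554,000 L.
Alkalinity to add: (113 − 72) = 41 mg/L as CaCO₃ × 554,000 L = 22,710 g as CaCO₃.
Equivalents: 22,710 g ÷ 50 g/eq = 454.3 eq.
Each mole of Na₂CO₃ supplies 2 eq, so 454.3 / 2 = 227.1 mol.
Mass: 227.1 mol × 106 g/mol = 24,080 g.

24.1 kg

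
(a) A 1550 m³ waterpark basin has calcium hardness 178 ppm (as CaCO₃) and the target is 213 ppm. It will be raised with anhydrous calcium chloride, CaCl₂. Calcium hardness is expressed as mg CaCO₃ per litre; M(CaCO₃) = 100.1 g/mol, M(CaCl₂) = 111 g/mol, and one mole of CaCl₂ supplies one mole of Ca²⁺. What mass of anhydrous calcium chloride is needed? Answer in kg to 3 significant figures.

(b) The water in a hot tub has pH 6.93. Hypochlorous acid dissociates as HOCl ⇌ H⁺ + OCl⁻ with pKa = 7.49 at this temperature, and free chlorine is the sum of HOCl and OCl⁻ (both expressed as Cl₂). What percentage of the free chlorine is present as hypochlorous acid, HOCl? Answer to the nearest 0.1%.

(a) 60.2 kg; (b) 78.4%

(a) Volume: 1550 m³ = 1,550,000 L.
(a) Hardness to add: (213 − 178) = 35 mg/L as CaCO₃ × 1,550,000 L = 54,250 g as CaCO₃.
(a) Moles of Ca²⁺ (1 mol Ca²⁺ ≡ 1 mol CaCO₃): 54,250 / 100.1 g/mol = 542 mol.
(a) Mass of CaCl₂: 542 × 111 = 60,160 g.

(b) [OCl⁻]/[HOCl] = 10^(pH − pKa) = 10^(6.93 − 7.49) = 10^-0.56 = 0.2754.
(b) Fraction as HOCl = 1 / (1 + 0.2754) = 0.7841.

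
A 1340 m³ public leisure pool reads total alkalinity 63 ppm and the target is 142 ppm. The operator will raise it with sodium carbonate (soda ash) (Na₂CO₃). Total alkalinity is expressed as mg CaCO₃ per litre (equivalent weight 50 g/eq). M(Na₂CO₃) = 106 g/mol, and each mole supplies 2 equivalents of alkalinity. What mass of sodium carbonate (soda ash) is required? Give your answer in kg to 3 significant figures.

112 kg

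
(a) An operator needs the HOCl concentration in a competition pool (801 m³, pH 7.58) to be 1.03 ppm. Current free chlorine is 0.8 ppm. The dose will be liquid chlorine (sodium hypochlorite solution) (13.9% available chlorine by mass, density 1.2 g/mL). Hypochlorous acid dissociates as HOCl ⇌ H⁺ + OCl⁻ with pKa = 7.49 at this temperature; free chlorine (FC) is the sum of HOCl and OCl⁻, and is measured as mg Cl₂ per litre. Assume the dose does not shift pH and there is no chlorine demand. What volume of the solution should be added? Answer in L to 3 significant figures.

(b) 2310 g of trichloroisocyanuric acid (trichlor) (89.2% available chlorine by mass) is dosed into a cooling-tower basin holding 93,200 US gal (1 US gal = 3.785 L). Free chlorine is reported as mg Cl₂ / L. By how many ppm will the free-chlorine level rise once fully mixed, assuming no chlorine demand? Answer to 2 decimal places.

(a) 7.19 L; (b) 5.84 ppm

(a) Volume: 801 m³ = 801,000 L.
(a) [OCl⁻]/[HOCl] = 10^(pH − pKa) = 10^(7.58 − 7.49) = 1.23; fraction as HOCl = 1/(1 + 1.23) = 0.4484.
(a) Free chlorine required for 1.03 ppm HOCl: 1.03 / 0.4484 = 2.297 ppm.
(a) FC to add: 2.297 − 0.8 = 1.497 mg/L as Cl₂.
(a) Cl₂ equivalent: 1.497 mg/L × 801,000 L = 1199 g.
(a) Product at 13.9% available Cl: 1199 / 0.139 = 8628 g.
(a) Volume: 8628 g ÷ 1.2 g/mL = 7190 mL.

(b) Volume: 93,200 US gal × 3.785 L/gal = 352,762 L.
(b) Available chlorine delivered: 2310 g × 0.892 = 2061 g as Cl₂.
(b) Concentration rise: 2061 g / 352,762 L = 5.841 mg/L = 5.84 ppm.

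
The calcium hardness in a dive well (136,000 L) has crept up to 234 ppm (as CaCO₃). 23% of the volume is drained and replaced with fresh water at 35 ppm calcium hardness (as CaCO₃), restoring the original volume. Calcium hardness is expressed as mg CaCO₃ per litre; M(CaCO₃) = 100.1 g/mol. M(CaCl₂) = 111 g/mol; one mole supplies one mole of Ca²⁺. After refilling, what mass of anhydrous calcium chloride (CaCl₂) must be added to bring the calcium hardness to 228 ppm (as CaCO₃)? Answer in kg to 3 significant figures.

6.00 kg

After draining 23% and refilling: 234 × 0.77 + 35 × 0.23 = 188.23 ppm.
Deficit to target: 228 − 188.23 = 39.77 mg/L.
As CaCO₃: 39.77 mg/L × 136,000 L = 5409 g; ÷ 100.1 = 54.03 mol Ca²⁺.
Mass: 54.03 × 111 = 5998 g.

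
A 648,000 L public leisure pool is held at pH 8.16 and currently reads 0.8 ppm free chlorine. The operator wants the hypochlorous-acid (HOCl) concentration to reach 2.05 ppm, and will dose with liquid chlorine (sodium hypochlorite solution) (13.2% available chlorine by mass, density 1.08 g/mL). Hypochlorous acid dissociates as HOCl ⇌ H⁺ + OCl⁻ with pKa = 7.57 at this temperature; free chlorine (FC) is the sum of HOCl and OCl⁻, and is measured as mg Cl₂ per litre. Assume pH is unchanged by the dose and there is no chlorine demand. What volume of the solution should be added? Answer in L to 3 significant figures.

[OCl⁻]/[HOCl] = 10^(pH − pKa) = 10^(8.16 − 7.57) = 3.89; fraction as HOCl = 1/(1 + 3.89) = 0.2045.
Free chlorine required for 2.05 ppm HOCl: 2.05 / 0.2045 = 10.03 ppm.
FC to add: 10.03 − 0.8 = 9.225 mg/L as Cl₂.
Cl₂ equivalent: 9.225 mg/L × 648,000 L = 5978 g.
Product at 13.2% available Cl: 5978 / 0.132 = 45,290 g.
Volume: 45,290 g ÷ 1.08 g/mL = 41,930 mL.

41.9 L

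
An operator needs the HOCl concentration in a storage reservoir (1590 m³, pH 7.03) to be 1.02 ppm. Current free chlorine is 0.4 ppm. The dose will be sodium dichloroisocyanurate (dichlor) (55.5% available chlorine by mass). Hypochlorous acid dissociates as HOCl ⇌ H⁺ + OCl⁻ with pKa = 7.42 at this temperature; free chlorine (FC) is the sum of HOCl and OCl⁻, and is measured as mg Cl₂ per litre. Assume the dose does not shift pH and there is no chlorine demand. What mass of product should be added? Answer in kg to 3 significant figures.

2.97 kg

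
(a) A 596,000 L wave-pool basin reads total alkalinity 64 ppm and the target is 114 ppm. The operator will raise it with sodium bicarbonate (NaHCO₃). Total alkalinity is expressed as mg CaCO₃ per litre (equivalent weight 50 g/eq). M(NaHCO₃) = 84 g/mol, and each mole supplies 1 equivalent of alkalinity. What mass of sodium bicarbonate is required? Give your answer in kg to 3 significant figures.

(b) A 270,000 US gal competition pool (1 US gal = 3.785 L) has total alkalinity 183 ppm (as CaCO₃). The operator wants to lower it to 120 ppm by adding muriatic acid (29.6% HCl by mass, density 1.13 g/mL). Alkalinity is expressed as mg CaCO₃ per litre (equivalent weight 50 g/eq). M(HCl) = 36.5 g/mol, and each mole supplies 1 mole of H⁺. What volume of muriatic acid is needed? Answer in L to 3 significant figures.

(a) 50.1 kg; (b) 141 L

(a) Alkalinity to add: (114 − 64) = 50 mg/L as CaCO₃ × 596,000 L = 29,800 g as CaCO₃.
(a) Equivalents: 29,800 g ÷ 50 g/eq = 596 eq.
(a) NaHCO₃ supplies 1 eq per mole → 596 mol.
(a) Mass: 596 mol × 84 g/mol = 50,060 g.

(b) Volume: 270,000 US gal × 3.785 L/gal = 1,021,950 L.
(b) Alkalinity to neutralize: (183 − 120) = 63 mg/L as CaCO₃ × 1,021,950 L = 64,380 g as CaCO₃.
(b) Equivalents of H⁺ required: 64,380 ÷ 50 g/eq = 1288 eq = 1288 mol HCl.
(b) Mass of HCl: 1288 × 36.5 = 47,000 g.
(b) Mass of 29.6% solution: 47,000 / 0.296 = 158,800 g.
(b) Volume: 158,800 g ÷ 1.13 g/mL = 140,500 mL.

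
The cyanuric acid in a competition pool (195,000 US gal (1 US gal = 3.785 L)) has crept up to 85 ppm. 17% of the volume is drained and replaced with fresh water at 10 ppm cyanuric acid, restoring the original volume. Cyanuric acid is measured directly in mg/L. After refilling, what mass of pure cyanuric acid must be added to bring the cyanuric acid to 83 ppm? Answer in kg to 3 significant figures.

7.93 kg

Volume: 195,000 US gal × 3.785 L/gal = 738,075 L.
After draining 17% and refilling: 85 × 0.83 + 10 × 0.17 = 72.25 ppm.
Deficit to target: 83 − 72.25 = 10.75 mg/L.
Mass: 10.75 mg/L × 738,075 L = 7934 g cyanuric acid.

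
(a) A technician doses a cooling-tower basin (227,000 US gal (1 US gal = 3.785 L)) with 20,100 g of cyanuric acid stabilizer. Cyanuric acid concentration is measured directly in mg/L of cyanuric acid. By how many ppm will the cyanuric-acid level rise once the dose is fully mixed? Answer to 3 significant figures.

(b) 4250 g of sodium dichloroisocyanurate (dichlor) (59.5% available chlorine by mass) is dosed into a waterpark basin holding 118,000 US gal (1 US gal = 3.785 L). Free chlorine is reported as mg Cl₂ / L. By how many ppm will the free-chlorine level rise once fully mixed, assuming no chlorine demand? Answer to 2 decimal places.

(a) 23.4 ppm; (b) 5.66 ppm

(a) Volume: 227,000 US gal × 3.785 L/gal = 859,195 L.
(a) Rise: 20,100 g / 859,195 L × 1000 = 23.39 mg/L.

(b) Volume: 118,000 US gal × 3.785 L/gal = 446,630 L.
(b) Available chlorine delivered: 4250 g × 0.595 = 2529 g as Cl₂.
(b) Concentration rise: 2529 g / 446,630 L = 5.662 mg/L = 5.66 ppm.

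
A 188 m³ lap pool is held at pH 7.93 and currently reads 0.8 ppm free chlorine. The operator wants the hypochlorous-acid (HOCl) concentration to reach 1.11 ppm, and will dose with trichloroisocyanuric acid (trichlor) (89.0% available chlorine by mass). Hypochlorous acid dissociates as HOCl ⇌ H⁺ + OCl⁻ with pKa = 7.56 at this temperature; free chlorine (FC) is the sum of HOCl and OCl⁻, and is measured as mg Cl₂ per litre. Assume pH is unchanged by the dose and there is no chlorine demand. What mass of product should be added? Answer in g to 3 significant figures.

Volume: 188 m³ = 188,000 L.
[OCl⁻]/[HOCl] = 10^(pH − pKa) = 10^(7.93 − 7.56) = 2.344; fraction as HOCl = 1/(1 + 2.344) = 0.299.
Free chlorine required for 1.11 ppm HOCl: 1.11 / 0.299 = 3.712 ppm.
FC to add: 3.712 − 0.8 = 2.912 mg/L as Cl₂.
Cl₂ equivalent: 2.912 mg/L × 188,000 L = 547.5 g.
Product at 89.0% available Cl: 547.5 / 0.89 = 615.1 g.

615 g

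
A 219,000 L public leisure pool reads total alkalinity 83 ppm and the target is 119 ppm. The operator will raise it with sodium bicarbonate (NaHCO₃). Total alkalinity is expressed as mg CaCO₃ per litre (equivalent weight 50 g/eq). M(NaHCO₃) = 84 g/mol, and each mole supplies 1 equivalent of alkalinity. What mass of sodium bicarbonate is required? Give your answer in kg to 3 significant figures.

13.2 kg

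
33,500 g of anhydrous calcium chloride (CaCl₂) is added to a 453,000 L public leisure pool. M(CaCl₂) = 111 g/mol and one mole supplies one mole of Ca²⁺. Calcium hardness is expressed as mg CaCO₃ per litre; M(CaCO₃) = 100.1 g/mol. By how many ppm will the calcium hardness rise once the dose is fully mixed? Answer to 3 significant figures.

Moles of Ca²⁺: 33,500 g ÷ 111 g/mol = 301.8 mol.
As CaCO₃: 301.8 mol × 100.1 g/mol = 30,210 g.
Rise: 30,210 g / 453,000 L × 1000 = 66.69 mg/L.

66.7 ppm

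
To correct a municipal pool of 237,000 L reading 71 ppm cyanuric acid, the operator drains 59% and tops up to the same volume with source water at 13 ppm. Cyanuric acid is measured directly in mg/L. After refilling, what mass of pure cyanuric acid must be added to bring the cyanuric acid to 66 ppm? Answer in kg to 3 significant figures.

6.93 kg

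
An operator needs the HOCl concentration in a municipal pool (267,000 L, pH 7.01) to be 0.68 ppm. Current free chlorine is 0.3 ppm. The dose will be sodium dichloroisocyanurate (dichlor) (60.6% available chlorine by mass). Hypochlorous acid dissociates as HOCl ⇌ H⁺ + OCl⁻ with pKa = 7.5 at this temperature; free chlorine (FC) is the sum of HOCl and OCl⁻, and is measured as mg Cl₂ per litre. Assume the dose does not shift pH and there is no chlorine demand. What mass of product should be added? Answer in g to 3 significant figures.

264 g

[OCl⁻]/[HOCl] = 10^(pH − pKa) = 10^(7.01 − 7.5) = 0.3236; fraction as HOCl = 1/(1 + 0.3236) = 0.7555.
Free chlorine required for 0.68 ppm HOCl: 0.68 / 0.7555 = 0.9 ppm.
FC to add: 0.9 − 0.3 = 0.6 mg/L as Cl₂.
Cl₂ equivalent: 0.6 mg/L × 267,000 L = 160.2 g.
Product at 60.6% available Cl: 160.2 / 0.606 = 264.4 g.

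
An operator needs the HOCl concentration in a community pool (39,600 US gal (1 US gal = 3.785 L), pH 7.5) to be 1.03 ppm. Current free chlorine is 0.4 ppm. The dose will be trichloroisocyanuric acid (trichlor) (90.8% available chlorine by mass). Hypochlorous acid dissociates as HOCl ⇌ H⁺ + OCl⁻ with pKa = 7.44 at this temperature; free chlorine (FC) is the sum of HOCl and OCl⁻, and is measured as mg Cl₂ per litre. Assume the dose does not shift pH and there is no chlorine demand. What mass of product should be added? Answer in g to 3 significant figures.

299 g

Volume: 39,600 US gal × 3.785 L/gal = 149,886 L.
[OCl⁻]/[HOCl] = 10^(pH − pKa) = 10^(7.5 − 7.44) = 1.148; fraction as HOCl = 1/(1 + 1.148) = 0.4655.
Free chlorine required for 1.03 ppm HOCl: 1.03 / 0.4655 = 2.213 ppm.
FC to add: 2.213 − 0.4 = 1.813 mg/L as Cl₂.
Cl₂ equivalent: 1.813 mg/L × 149,886 L = 271.7 g.
Product at 90.8% available Cl: 271.7 / 0.908 = 299.2 g.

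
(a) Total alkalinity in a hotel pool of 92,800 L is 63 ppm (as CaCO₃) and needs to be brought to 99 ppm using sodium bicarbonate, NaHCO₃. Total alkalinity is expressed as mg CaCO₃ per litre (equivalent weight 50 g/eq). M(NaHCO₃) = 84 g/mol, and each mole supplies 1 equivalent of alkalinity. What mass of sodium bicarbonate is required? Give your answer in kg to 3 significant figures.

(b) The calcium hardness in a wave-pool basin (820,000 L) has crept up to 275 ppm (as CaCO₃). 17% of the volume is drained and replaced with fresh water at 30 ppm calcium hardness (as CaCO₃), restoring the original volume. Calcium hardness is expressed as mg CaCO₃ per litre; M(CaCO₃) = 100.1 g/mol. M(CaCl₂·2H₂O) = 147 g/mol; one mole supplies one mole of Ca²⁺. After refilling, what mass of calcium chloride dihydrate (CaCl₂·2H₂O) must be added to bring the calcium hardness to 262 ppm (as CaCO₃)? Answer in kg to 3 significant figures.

(a) 5.61 kg; (b) 34.5 kg

(a) Alkalinity to add: (99 − 63) = 36 mg/L as CaCO₃ × 92,800 L = 3341 g as CaCO₃.
(a) Equivalents: 3341 g ÷ 50 g/eq = 66.82 eq.
(a) NaHCO₃ supplies 1 eq per mole → 66.82 mol.
(a) Mass: 66.82 mol × 84 g/mol = 5613 g.

(b) After draining 17% and refilling: 275 × 0.83 + 30 × 0.17 = 233.35 ppm.
(b) Deficit to target: 262 − 233.35 = 28.65 mg/L.
(b) As CaCO₃: 28.65 mg/L × 820,000 L = 23,490 g; ÷ 100.1 = 234.7 mol Ca²⁺.
(b) Mass: 234.7 × 147 = 34,500 g.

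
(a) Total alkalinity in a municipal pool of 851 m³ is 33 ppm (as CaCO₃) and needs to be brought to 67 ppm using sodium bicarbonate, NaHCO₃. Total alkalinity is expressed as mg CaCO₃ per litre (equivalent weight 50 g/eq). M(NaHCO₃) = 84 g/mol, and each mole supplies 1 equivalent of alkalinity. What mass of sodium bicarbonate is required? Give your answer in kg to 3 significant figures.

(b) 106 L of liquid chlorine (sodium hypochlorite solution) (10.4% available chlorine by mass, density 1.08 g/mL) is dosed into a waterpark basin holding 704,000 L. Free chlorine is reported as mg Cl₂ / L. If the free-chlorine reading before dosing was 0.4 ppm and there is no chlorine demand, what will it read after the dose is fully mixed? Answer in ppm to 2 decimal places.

(a) Volume: 851 m³ = 851,000 L.
(a) Alkalinity to add: (67 − 33) = 34 mg/L as CaCO₃ × 851,000 L = 28,930 g as CaCO₃.
(a) Equivalents: 28,930 g ÷ 50 g/eq = 578.7 eq.
(a) NaHCO₃ supplies 1 eq per mole → 578.7 mol.
(a) Mass: 578.7 mol × 84 g/mol = 48,610 g.

(b) Mass of solution: 106 L × 1000 mL/L × 1.08 g/mL = 114,500 g.
(b) Available chlorine delivered: 114,500 g × 0.104 = 11,910 g as Cl₂.
(b) Concentration rise: 11,910 g / 704,000 L = 16.91 mg/L = 16.91 ppm.
(b) Final FC: 0.4 + 16.91 = 17.31 ppm.

(a) 48.6 kg; (b) 17.31 ppm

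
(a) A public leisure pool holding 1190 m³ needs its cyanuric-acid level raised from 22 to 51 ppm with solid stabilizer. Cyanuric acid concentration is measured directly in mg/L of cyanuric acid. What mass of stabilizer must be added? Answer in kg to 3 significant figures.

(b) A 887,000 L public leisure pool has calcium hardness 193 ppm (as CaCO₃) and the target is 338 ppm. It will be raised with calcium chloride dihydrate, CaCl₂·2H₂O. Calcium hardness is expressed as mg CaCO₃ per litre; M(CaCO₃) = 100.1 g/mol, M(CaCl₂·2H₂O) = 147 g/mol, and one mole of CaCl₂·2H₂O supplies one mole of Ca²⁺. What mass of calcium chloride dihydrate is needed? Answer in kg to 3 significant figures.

(a) 34.5 kg; (b) 189 kg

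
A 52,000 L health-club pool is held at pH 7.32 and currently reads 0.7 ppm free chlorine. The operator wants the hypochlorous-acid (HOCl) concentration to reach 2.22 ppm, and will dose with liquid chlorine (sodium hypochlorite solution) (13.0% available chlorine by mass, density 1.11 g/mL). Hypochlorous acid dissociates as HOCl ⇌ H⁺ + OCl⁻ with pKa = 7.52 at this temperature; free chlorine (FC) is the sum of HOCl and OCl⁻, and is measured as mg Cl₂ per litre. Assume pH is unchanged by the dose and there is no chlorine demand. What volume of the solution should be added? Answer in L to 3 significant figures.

1.05 L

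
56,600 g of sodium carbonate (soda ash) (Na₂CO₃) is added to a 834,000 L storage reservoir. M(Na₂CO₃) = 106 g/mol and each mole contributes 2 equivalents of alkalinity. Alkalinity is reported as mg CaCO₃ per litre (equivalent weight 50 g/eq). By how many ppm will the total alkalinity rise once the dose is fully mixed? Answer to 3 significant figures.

64.0 ppm

Moles of Na₂CO₃: 56,600 g ÷ 106 g/mol = 534 mol → 1068 eq of alkalinity.
As CaCO₃: 1068 eq × 50 g/eq = 53,400 g.
Rise: 53,400 g / 834,000 L × 1000 = 64.02 mg/L.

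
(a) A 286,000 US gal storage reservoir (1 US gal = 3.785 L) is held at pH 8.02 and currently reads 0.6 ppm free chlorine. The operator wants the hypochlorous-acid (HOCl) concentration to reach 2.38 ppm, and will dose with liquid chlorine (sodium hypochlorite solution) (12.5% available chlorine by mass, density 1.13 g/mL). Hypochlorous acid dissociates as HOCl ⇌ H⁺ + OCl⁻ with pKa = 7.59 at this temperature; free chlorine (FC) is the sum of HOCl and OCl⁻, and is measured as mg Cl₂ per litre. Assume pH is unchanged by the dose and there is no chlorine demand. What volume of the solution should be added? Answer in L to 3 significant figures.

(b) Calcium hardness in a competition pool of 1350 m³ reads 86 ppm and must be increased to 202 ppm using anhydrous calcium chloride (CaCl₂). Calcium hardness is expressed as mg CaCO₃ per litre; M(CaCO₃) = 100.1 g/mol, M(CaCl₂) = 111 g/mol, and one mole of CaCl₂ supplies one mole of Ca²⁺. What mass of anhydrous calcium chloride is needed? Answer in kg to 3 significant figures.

(a) 62.7 L; (b) 174 kg

(a) Volume: 286,000 US gal × 3.785 L/gal = 1,082,510 L.
(a) [OCl⁻]/[HOCl] = 10^(pH − pKa) = 10^(8.02 − 7.59) = 2.692; fraction as HOCl = 1/(1 + 2.692) = 0.2709.
(a) Free chlorine required for 2.38 ppm HOCl: 2.38 / 0.2709 = 8.786 ppm.
(a) FC to add: 8.786 − 0.6 = 8.186 mg/L as Cl₂.
(a) Cl₂ equivalent: 8.186 mg/L × 1,082,510 L = 8861 g.
(a) Product at 12.5% available Cl: 8861 / 0.125 = 70,890 g.
(a) Volume: 70,890 g ÷ 1.13 g/mL = 62,730 mL.

(b) Volume: 1350 m³ = 1,350,000 L.
(b) Hardness to add: (202 − 86) = 116 mg/L as CaCO₃ × 1,350,000 L = 156,600 g as CaCO₃.
(b) Moles of Ca²⁺ (1 mol Ca²⁺ ≡ 1 mol CaCO₃): 156,600 / 100.1 g/mol = 1564 mol.
(b) Mass of CaCl₂: 1564 × 111 = 173,700 g.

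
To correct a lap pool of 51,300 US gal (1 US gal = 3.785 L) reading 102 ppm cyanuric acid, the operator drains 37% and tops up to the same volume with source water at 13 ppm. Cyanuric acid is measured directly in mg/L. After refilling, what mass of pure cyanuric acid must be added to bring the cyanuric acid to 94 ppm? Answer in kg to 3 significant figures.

Volume: 51,300 US gal × 3.785 L/gal = 194,170 L.
After draining 37% and refilling: 102 × 0.63 + 13 × 0.37 = 69.07 ppm.
Deficit to target: 94 − 69.07 = 24.93 mg/L.
Mass: 24.93 mg/L × 194,170 L = 4841 g cyanuric acid.

4.84 kg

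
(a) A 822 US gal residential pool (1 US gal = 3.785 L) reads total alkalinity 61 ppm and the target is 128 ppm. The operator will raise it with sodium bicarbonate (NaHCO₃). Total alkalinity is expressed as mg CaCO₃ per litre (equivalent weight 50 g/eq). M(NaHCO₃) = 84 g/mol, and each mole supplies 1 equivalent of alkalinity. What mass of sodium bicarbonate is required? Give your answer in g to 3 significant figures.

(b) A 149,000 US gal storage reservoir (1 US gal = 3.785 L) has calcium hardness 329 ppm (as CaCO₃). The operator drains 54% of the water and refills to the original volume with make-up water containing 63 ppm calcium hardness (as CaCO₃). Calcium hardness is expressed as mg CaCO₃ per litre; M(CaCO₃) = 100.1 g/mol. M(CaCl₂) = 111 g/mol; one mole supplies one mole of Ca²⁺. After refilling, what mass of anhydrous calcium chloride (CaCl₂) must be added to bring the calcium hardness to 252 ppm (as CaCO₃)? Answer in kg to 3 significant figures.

(a) 350 g; (b) 41.7 kg

(a) Volume: 822 US gal × 3.785 L/gal = 3,111 L.
(a) Alkalinity to add: (128 − 61) = 67 mg/L as CaCO₃ × 3,111 L = 208.5 g as CaCO₃.
(a) Equivalents: 208.5 g ÷ 50 g/eq = 4.169 eq.
(a) NaHCO₃ supplies 1 eq per mole → 4.169 mol.
(a) Mass: 4.169 mol × 84 g/mol = 350.2 g.

(b) Volume: 149,000 US gal × 3.785 L/gal = 563,965 L.
(b) After draining 54% and refilling: 329 × 0.46 + 63 × 0.54 = 185.36 ppm.
(b) Deficit to target: 252 − 185.36 = 66.64 mg/L.
(b) As CaCO₃: 66.64 mg/L × 563,965 L = 37,580 g; ÷ 100.1 = 375.5 mol Ca²⁺.
(b) Mass: 375.5 × 111 = 41,680 g.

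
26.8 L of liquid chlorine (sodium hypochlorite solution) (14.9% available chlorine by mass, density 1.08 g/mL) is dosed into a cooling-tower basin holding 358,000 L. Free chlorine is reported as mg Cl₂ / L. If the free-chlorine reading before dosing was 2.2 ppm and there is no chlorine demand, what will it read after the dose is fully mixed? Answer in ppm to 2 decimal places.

14.25 ppm

Mass of solution: 26.8 L × 1000 mL/L × 1.08 g/mL = 28,940 g.
Available chlorine delivered: 28,940 g × 0.149 = 4313 g as Cl₂.
Concentration rise: 4313 g / 358,000 L = 12.05 mg/L = 12.05 ppm.
Final FC: 2.2 + 12.05 = 14.25 ppm.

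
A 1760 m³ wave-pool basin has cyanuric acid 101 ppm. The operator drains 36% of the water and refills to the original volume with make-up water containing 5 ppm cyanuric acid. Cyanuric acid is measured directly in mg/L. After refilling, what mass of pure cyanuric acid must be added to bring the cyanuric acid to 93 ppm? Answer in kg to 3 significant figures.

Volume: 1760 m³ = 1,760,000 L.
After draining 36% and refilling: 101 × 0.64 + 5 × 0.36 = 66.44 ppm.
Deficit to target: 93 − 66.44 = 26.56 mg/L.
Mass: 26.56 mg/L × 1,760,000 L = 46,750 g cyanuric acid.

46.7 kg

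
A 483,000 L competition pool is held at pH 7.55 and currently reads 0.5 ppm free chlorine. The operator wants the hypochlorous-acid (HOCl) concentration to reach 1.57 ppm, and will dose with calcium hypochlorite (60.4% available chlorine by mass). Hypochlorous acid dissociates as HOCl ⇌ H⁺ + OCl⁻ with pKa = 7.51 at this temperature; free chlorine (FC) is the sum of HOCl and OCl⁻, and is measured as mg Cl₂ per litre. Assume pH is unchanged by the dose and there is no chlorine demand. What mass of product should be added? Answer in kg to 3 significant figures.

2.23 kg

[OCl⁻]/[HOCl] = 10^(pH − pKa) = 10^(7.55 − 7.51) = 1.096; fraction as HOCl = 1/(1 + 1.096) = 0.477.
Free chlorine required for 1.57 ppm HOCl: 1.57 / 0.477 = 3.291 ppm.
FC to add: 3.291 − 0.5 = 2.791 mg/L as Cl₂.
Cl₂ equivalent: 2.791 mg/L × 483,000 L = 1348 g.
Product at 60.4% available Cl: 1348 / 0.604 = 2232 g.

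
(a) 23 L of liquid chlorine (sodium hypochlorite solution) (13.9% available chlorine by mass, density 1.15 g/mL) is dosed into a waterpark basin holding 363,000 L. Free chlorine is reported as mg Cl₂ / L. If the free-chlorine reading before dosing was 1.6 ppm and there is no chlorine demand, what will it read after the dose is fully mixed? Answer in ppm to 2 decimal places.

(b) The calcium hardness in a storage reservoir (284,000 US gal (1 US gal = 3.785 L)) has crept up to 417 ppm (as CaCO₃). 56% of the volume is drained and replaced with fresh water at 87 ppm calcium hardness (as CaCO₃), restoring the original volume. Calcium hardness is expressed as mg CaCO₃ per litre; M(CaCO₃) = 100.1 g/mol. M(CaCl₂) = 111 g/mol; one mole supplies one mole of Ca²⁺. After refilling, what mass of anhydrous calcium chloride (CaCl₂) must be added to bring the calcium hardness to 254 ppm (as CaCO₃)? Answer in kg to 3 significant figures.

(a) 11.73 ppm; (b) 26.0 kg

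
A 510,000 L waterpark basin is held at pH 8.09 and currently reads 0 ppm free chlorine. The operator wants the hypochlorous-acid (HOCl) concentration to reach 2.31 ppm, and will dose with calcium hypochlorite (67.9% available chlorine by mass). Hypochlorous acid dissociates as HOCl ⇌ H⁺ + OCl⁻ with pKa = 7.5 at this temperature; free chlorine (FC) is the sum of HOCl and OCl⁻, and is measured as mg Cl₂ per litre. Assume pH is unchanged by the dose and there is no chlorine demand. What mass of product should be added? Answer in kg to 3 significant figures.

8.49 kg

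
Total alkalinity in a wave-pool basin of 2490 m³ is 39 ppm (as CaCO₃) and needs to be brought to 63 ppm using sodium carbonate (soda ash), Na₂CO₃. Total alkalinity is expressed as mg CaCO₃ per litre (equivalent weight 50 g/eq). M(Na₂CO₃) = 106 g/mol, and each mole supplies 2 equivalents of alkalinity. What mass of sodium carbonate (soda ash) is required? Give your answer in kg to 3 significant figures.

63.3 kg

Volume: 2490 m³ = 2,490,000 L.
Alkalinity to add: (63 − 39) = 24 mg/L as CaCO₃ × 2,490,000 L = 59,760 g as CaCO₃.
Equivalents: 59,760 g ÷ 50 g/eq = 1195 eq.
Each mole of Na₂CO₃ supplies 2 eq, so 1195 / 2 = 597.6 mol.
Mass: 597.6 mol × 106 g/mol = 63,350 g.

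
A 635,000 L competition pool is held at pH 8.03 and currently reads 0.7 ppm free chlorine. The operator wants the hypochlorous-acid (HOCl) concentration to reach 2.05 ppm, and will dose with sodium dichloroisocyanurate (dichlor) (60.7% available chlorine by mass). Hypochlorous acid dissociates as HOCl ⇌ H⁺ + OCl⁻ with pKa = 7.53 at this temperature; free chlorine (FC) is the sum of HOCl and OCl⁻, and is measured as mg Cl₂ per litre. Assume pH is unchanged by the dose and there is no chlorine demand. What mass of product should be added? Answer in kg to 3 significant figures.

[OCl⁻]/[HOCl] = 10^(pH − pKa) = 10^(8.03 − 7.53) = 3.162; fraction as HOCl = 1/(1 + 3.162) = 0.2403.
Free chlorine required for 2.05 ppm HOCl: 2.05 / 0.2403 = 8.533 ppm.
FC to add: 8.533 − 0.7 = 7.833 mg/L as Cl₂.
Cl₂ equivalent: 7.833 mg/L × 635,000 L = 4974 g.
Product at 60.7% available Cl: 4974 / 0.607 = 8194 g.

8.19 kg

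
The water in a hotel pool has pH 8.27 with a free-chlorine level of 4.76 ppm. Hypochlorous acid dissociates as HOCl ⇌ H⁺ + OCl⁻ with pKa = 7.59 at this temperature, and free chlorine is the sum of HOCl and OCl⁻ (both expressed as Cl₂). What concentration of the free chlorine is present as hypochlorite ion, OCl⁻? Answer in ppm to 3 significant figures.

[OCl⁻]/[HOCl] = 10^(pH − pKa) = 10^(8.27 − 7.59) = 10^0.68 = 4.786.
Fraction as HOCl = 1 / (1 + 4.786) = 0.1728.
OCl⁻ = (1 − 0.1728) × 4.76 ppm = 3.937 ppm.

3.94 ppm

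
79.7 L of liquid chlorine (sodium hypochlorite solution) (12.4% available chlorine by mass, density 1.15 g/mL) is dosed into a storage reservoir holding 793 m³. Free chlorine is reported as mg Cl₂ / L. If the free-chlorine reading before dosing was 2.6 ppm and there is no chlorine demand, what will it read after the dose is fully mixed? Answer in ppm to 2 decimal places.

16.93 ppm

Volume: 793 m³ = 793,000 L.
Mass of solution: 79.7 L × 1000 mL/L × 1.15 g/mL = 91,660 g.
Available chlorine delivered: 91,660 g × 0.124 = 11,370 g as Cl₂.
Concentration rise: 11,370 g / 793,000 L = 14.33 mg/L = 14.33 ppm.
Final FC: 2.6 + 14.33 = 16.93 ppm.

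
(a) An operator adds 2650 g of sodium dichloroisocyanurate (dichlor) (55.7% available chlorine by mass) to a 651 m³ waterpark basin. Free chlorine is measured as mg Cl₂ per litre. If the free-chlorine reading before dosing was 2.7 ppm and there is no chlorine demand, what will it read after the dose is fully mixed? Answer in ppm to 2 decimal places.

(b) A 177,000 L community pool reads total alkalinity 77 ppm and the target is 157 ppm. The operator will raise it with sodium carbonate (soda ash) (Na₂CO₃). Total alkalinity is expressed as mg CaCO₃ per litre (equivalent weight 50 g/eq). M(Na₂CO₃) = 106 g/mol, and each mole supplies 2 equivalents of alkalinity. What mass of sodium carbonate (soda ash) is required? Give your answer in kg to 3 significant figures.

(a) 4.97 ppm; (b) 15.0 kg

(a) Volume: 651 m³ = 651,000 L.
(a) Available chlorine delivered: 2650 g × 0.557 = 1476 g as Cl₂.
(a) Concentration rise: 1476 g / 651,000 L = 2.267 mg/L = 2.27 ppm.
(a) Final FC: 2.7 + 2.27 = 4.97 ppm.

(b) Alkalinity to add: (157 − 77) = 80 mg/L as CaCO₃ × 177,000 L = 14,160 g as CaCO₃.
(b) Equivalents: 14,160 g ÷ 50 g/eq = 283.2 eq.
(b) Each mole of Na₂CO₃ supplies 2 eq, so 283.2 / 2 = 141.6 mol.
(b) Mass: 141.6 mol × 106 g/mol = 15,010 g.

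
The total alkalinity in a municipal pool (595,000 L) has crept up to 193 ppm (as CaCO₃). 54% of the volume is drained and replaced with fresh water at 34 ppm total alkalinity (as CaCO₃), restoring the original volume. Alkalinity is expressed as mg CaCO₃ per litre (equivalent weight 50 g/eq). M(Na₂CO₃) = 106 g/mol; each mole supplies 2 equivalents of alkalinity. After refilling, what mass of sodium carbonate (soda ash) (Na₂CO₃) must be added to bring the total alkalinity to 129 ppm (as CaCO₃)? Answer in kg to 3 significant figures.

After draining 54% and refilling: 193 × 0.46 + 34 × 0.54 = 107.14 ppm.
Deficit to target: 129 − 107.14 = 21.86 mg/L.
As CaCO₃: 21.86 mg/L × 595,000 L = 13,010 g; ÷ 50 g/eq ÷ 2 = 130.1 mol Na₂CO₃.
Mass: 130.1 × 106 = 13,790 g.

13.8 kg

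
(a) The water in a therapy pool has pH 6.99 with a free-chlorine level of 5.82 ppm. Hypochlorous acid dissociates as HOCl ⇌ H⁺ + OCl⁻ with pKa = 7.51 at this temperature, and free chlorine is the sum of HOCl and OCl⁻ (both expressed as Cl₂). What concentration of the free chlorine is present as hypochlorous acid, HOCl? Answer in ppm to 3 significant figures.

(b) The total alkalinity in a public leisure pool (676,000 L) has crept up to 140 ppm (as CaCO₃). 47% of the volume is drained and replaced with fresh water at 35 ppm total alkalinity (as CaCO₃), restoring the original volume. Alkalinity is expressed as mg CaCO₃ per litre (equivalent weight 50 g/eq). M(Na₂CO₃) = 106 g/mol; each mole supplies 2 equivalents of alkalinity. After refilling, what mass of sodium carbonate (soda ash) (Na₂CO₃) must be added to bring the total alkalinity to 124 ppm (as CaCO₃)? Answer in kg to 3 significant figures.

(a) 4.47 ppm; (b) 23.9 kg

(a) [OCl⁻]/[HOCl] = 10^(pH − pKa) = 10^(6.99 − 7.51) = 10^-0.52 = 0.302.
(a) Fraction as HOCl = 1 / (1 + 0.302) = 0.7681.
(a) HOCl = 0.7681 × 5.82 ppm = 4.47 ppm.

(b) After draining 47% and refilling: 140 × 0.53 + 35 × 0.47 = 90.65 ppm.
(b) Deficit to target: 124 − 90.65 = 33.35 mg/L.
(b) As CaCO₃: 33.35 mg/L × 676,000 L = 22,540 g; ÷ 50 g/eq ÷ 2 = 225.4 mol Na₂CO₃.
(b) Mass: 225.4 × 106 = 23,900 g.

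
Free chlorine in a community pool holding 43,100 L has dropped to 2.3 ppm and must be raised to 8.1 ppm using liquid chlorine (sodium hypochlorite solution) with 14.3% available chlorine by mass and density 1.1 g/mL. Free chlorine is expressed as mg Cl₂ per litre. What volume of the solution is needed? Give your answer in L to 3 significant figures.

1.59 L

Chlorine deficit: 8.1 − 2.3 = 5.8 ppm = 5.8 mg/L as Cl₂.
Cl₂ equivalent needed: 5.8 mg/L × 43,100 L = 250,000 mg = 250 g.
Product at 14.3% available chlorine: 250 / 0.143 = 1748 g.
Volume at density 1.1 g/mL: 1748 g ÷ 1.1 g/mL = 1589 mL.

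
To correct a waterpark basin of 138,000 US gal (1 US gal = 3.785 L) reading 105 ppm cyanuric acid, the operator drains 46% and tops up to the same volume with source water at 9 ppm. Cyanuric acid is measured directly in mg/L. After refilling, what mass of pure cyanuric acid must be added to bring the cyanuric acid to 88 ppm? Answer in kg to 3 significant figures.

Volume: 138,000 US gal × 3.785 L/gal = 522,330 L.
After draining 46% and refilling: 105 × 0.54 + 9 × 0.46 = 60.84 ppm.
Deficit to target: 88 − 60.84 = 27.16 mg/L.
Mass: 27.16 mg/L × 522,330 L = 14,190 g cyanuric acid.

14.2 kg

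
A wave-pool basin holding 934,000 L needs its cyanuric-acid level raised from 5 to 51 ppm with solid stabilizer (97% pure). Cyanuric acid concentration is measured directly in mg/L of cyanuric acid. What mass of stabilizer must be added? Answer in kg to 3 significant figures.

CYA to add: (51 − 5) = 46 mg/L × 934,000 L = 42,960 g cyanuric acid.
At 97% purity: 42,960 / 0.97 = 44,290 g product.

44.3 kg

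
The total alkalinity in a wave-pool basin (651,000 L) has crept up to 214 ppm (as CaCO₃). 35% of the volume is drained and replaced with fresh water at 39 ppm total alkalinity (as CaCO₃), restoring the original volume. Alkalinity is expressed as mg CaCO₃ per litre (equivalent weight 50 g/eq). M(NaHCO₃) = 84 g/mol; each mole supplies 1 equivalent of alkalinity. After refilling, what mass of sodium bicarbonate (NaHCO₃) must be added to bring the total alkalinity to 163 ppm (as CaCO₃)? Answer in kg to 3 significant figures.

11.2 kg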